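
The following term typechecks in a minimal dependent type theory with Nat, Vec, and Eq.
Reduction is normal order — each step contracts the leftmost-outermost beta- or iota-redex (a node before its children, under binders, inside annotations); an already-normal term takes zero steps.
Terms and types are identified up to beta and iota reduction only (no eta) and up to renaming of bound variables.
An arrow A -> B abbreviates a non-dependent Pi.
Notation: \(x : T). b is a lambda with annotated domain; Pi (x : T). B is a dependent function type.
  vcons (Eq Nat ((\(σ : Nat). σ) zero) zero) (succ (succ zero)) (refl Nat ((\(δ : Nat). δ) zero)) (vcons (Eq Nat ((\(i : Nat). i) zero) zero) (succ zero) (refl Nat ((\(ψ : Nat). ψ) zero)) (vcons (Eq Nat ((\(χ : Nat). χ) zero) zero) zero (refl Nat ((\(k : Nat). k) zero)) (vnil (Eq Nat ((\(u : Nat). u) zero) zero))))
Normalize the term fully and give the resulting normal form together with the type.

resulting normal form:
  vcons (Eq Nat zero zero) (succ (succ zero)) (refl Nat zero) (vcons (Eq Nat zero zero) (succ zero) (refl Nat zero) (vcons (Eq Nat zero zero) zero (refl Nat zero) (vnil (Eq Nat zero zero))))
inferred type:
  Vec (Eq Nat zero zero) (succ (succ (succ zero)))


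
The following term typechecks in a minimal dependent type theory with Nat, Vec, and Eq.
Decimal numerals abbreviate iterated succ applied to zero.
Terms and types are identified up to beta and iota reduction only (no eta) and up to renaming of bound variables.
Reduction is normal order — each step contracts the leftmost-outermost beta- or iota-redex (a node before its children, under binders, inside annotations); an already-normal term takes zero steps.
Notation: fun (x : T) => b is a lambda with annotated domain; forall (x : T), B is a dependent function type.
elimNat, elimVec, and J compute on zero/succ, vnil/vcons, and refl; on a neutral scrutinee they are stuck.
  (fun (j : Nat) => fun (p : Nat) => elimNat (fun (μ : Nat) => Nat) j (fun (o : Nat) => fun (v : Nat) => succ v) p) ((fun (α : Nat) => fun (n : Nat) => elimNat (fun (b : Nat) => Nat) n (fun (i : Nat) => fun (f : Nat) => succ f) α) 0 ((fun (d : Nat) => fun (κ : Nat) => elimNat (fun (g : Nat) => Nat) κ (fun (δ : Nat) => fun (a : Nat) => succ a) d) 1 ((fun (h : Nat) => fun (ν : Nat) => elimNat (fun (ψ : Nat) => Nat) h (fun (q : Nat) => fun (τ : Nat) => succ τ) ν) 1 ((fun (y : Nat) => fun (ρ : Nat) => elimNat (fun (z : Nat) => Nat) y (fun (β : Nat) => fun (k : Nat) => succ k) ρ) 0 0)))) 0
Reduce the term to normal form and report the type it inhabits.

resulting normal form:
  2
the term's type:
  Nat


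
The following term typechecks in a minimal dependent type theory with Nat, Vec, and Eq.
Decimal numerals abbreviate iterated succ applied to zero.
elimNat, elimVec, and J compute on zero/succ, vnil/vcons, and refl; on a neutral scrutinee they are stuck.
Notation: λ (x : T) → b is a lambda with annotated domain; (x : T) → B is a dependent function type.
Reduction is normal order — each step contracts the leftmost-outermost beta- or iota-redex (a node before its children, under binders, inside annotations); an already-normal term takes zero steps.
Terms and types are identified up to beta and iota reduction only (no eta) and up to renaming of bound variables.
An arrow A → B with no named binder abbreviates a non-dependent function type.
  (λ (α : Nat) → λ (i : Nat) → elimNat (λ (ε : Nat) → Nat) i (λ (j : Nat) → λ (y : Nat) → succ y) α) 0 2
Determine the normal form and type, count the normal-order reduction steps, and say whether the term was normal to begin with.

normal form:
  2
type:
  Nat
steps to reach normal form (normal order): 3
started in normal form: no
first contracted redex: a beta-redex


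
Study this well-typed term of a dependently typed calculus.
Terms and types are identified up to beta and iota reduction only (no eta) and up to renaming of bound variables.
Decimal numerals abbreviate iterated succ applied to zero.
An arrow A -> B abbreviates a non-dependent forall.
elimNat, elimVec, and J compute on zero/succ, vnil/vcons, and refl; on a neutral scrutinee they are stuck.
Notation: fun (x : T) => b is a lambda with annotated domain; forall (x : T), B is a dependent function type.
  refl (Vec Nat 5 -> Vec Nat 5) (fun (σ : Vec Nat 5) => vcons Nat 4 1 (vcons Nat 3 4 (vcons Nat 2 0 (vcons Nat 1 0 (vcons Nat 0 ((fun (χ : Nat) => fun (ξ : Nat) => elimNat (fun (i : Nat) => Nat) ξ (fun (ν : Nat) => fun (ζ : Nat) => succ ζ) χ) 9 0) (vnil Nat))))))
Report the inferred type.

the term's type:
  Eq (Vec Nat 5 -> Vec Nat 5) (fun (σ : Vec Nat 5) => vcons Nat 4 1 (vcons Nat 3 4 (vcons Nat 2 0 (vcons Nat 1 0 (vcons Nat 0 9 (vnil Nat)))))) (fun (χ : Vec Nat 5) => vcons Nat 4 1 (vcons Nat 3 4 (vcons Nat 2 0 (vcons Nat 1 0 (vcons Nat 0 9 (vnil Nat))))))


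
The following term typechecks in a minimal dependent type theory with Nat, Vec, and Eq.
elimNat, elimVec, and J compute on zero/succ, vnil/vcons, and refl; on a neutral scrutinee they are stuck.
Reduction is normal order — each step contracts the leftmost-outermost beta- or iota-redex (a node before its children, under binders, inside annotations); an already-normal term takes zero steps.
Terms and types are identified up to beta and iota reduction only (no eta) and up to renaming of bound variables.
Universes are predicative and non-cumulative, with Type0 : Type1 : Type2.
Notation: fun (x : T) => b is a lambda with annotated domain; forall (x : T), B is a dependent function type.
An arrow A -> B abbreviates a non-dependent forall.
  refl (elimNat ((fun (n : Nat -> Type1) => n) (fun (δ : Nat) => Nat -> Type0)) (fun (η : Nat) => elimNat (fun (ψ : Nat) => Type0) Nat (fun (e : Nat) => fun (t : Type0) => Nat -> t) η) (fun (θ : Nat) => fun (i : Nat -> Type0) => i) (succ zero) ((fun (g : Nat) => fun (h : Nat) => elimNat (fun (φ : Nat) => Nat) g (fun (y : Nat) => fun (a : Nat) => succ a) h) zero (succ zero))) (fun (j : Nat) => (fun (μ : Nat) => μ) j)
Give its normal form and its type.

reduced normal form:
  refl (Nat -> Nat) (fun (n : Nat) => n)
inferred type:
  Eq (Nat -> Nat) (fun (n : Nat) => n) (fun (δ : Nat) => δ)
observation: the leftmost-outermost redex is an elimNat iota-redex, and normalization takes 16 steps.


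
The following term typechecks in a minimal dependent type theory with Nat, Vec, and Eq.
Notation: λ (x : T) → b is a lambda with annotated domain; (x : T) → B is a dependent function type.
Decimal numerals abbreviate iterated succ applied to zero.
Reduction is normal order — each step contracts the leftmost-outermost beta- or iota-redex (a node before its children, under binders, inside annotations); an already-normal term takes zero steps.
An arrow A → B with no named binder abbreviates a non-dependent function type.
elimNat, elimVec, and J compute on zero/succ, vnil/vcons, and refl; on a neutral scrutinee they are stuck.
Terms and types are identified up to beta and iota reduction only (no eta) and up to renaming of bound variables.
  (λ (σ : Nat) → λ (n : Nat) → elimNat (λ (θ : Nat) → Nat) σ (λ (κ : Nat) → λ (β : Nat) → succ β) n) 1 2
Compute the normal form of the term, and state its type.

normal form:
  3
the term's type:
  Nat


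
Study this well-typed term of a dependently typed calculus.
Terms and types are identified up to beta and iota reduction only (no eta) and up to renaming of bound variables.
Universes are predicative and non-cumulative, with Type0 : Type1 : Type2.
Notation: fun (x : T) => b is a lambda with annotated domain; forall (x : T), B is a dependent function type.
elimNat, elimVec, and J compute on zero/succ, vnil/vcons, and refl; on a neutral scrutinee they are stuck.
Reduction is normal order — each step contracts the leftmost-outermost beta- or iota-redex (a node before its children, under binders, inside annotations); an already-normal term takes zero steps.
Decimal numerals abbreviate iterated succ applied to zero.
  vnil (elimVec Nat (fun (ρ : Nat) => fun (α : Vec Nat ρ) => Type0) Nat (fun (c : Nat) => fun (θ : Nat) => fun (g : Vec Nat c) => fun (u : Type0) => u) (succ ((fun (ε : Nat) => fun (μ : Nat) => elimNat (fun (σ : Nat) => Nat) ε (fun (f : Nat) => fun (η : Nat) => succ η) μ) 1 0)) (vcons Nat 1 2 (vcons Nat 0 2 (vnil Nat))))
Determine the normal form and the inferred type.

resulting normal form:
  vnil Nat
type:
  Vec Nat 0


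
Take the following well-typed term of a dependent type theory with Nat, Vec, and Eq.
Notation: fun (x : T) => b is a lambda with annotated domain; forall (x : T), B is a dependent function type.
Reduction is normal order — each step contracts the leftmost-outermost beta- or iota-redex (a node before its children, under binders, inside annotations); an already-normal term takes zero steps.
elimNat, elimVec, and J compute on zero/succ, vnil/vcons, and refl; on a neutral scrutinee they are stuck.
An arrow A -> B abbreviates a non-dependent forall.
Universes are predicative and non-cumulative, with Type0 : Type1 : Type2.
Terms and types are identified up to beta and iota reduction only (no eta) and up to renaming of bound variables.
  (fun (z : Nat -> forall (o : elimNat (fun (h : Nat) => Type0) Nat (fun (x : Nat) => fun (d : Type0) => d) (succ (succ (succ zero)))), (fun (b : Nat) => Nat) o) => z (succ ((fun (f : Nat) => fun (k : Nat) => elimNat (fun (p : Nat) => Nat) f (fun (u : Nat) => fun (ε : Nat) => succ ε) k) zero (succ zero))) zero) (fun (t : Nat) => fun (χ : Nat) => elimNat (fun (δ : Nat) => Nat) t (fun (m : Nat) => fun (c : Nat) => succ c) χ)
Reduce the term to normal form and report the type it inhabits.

reduced normal form:
  succ (succ zero)
inferred type:
  Nat
observation: normalization takes exactly 10 steps under the normal-order strategy.


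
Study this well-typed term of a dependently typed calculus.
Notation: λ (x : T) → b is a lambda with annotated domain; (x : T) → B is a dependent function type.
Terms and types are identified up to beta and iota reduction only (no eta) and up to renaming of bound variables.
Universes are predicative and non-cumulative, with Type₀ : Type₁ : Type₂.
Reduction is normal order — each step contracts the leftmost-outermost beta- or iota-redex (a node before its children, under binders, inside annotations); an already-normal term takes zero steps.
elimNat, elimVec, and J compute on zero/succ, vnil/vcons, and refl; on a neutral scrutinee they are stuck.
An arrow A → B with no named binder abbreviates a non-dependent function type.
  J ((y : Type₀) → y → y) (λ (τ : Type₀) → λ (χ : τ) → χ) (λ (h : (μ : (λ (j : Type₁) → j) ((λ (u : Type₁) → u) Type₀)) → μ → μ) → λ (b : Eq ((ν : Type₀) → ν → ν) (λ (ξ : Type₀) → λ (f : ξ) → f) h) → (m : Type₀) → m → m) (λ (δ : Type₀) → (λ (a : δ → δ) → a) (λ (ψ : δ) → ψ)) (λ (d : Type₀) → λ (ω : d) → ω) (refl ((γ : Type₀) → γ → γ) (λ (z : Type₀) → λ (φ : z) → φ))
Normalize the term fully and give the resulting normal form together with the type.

normal form:
  λ (y : Type₀) → λ (τ : y) → τ
type:
  (y : Type₀) → y → y
observation: contracting a J iota-redex first, the term normalizes in 2 steps.


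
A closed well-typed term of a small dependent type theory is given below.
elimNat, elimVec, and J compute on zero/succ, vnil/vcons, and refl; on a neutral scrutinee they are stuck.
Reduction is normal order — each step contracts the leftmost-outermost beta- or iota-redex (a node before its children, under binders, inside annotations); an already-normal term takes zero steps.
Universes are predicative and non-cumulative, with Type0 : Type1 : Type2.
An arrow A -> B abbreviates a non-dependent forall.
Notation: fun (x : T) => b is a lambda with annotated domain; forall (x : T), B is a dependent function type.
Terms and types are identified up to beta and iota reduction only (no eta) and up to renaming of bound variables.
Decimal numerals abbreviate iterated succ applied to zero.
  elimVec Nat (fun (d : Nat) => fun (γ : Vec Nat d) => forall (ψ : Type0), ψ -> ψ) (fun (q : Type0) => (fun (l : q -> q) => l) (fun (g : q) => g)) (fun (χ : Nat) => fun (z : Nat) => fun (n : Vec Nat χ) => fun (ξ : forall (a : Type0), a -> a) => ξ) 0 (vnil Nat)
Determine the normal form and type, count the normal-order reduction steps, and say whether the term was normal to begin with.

resulting normal form:
  fun (d : Type0) => fun (γ : d) => γ
type:
  forall (d : Type0), d -> d
reduction steps (normal order): 2
already normal: no
first redex: an elimVec iota-redex


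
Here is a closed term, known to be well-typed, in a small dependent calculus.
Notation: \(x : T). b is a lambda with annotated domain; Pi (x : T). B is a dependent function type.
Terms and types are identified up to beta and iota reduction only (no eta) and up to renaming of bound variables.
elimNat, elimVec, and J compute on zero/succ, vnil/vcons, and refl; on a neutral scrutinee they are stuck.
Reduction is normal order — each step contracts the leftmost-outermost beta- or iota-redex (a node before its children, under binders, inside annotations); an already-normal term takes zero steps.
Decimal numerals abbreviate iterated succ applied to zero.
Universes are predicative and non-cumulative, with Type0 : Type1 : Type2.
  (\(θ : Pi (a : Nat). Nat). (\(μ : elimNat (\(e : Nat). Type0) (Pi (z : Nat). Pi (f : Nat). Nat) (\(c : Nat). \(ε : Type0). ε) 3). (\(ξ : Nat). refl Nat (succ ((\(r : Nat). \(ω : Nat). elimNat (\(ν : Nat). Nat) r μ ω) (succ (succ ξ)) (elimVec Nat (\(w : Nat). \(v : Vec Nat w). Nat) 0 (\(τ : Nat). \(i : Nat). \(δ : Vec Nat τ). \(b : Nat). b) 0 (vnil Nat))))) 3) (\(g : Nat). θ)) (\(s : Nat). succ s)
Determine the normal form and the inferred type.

reduced normal form:
  refl Nat 6
type:
  Eq Nat 6 6


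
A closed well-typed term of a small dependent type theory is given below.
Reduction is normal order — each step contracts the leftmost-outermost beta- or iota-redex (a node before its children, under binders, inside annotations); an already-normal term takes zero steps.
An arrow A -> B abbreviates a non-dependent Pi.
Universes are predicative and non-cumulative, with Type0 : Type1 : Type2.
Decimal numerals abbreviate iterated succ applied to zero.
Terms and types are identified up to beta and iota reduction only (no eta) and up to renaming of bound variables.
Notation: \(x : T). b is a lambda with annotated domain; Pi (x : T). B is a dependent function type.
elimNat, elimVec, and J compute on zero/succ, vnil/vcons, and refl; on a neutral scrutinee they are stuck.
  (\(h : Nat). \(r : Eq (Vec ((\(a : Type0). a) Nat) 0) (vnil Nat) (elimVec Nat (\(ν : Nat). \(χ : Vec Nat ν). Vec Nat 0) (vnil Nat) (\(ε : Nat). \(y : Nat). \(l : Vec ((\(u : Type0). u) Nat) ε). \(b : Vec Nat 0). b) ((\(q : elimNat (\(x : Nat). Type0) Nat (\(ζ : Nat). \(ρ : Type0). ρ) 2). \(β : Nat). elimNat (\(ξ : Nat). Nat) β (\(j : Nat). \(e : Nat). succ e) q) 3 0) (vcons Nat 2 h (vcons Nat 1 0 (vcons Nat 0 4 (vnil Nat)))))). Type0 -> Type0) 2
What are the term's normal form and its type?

reduced normal form:
  \(h : Eq (Vec Nat 0) (vnil Nat) (vnil Nat)). Type0 -> Type0
the term's type:
  Eq (Vec Nat 0) (vnil Nat) (vnil Nat) -> Type1


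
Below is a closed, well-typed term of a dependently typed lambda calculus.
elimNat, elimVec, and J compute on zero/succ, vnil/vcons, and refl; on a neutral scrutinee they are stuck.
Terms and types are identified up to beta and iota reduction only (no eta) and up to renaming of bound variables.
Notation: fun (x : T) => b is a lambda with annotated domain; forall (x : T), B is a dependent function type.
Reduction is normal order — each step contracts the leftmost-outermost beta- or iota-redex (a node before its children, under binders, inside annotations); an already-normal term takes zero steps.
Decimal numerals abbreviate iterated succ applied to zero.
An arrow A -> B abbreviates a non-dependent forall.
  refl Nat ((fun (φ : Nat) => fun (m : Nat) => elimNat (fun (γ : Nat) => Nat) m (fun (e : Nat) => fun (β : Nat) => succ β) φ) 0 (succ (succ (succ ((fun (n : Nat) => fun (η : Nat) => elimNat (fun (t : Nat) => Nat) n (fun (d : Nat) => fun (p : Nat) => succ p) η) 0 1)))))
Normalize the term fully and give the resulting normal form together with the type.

resulting normal form:
  refl Nat 4
type:
  Eq Nat 4 4
observation: the term reaches its normal form after 9 normal-order steps.


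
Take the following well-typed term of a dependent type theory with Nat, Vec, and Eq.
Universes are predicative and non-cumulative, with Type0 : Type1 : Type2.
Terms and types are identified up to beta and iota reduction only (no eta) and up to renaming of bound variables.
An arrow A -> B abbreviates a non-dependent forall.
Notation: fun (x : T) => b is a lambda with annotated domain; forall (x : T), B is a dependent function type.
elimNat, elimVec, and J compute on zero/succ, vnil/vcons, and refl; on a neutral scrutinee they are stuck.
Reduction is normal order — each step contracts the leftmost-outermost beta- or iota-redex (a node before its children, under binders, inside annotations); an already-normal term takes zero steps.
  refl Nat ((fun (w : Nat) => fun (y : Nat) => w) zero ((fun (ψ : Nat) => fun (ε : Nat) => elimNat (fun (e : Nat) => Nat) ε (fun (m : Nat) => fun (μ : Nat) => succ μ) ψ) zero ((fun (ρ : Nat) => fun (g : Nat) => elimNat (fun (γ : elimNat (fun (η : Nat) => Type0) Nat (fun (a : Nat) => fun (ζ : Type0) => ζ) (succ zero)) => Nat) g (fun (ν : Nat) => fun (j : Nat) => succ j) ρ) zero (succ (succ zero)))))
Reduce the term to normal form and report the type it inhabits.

normal form:
  refl Nat zero
the term's type:
  Eq Nat zero zero
observation: contracting a beta-redex first, the term normalizes in 2 steps.


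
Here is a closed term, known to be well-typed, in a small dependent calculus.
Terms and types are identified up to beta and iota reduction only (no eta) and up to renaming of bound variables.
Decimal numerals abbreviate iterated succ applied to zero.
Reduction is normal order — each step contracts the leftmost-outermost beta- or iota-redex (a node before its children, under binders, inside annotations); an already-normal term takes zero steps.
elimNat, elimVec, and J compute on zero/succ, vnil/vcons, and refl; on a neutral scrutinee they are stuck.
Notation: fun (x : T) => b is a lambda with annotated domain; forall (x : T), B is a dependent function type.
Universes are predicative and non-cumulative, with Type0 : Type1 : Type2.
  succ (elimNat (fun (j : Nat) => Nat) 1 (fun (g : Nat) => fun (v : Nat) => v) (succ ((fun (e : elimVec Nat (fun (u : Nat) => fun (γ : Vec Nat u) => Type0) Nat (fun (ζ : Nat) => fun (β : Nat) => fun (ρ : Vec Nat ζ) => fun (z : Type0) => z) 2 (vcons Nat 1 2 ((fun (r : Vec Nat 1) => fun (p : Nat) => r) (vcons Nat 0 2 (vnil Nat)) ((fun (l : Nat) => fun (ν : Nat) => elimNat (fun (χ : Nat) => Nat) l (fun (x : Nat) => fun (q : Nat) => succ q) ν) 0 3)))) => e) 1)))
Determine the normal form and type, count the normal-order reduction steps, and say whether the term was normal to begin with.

reduced normal form:
  2
inferred type:
  Nat
steps to reach normal form (normal order): 8
term was already normal: no
first redex: an elimNat iota-redex


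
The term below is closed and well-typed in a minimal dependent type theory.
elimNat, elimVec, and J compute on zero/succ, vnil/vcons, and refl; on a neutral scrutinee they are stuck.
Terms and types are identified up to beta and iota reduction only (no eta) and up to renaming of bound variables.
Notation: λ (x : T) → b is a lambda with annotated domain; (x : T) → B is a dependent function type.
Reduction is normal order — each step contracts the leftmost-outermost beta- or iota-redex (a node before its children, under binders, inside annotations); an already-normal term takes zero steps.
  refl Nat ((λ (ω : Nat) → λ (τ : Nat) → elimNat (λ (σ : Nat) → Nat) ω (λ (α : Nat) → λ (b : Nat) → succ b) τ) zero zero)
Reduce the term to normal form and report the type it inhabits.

normal form:
  refl Nat zero
type:
  Eq Nat zero zero


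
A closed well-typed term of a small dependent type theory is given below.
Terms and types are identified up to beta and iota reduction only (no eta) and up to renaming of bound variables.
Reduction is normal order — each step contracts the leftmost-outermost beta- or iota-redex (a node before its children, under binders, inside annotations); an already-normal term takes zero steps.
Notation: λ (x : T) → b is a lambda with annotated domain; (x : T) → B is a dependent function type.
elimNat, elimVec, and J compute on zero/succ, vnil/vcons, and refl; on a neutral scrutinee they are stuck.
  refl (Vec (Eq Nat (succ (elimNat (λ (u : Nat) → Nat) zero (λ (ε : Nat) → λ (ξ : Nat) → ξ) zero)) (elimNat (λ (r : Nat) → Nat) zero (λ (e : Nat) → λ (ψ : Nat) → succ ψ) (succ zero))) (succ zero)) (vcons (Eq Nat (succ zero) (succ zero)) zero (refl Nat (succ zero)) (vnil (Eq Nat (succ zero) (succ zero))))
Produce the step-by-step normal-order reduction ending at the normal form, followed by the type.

normal-order reduction:
  refl (Vec (Eq Nat (succ (elimNat (λ (u : Nat) → Nat) zero (λ (ε : Nat) → λ (ξ : Nat) → ξ) zero)) (elimNat (λ (r : Nat) → Nat) zero (λ (e : Nat) → λ (ψ : Nat) → succ ψ) (succ zero))) (succ zero)) (vcons (Eq Nat (succ zero) (succ zero)) zero (refl Nat (succ zero)) (vnil (Eq Nat (succ zero) (succ zero))))
  ~> refl (Vec (Eq Nat (succ zero) (elimNat (λ (u : Nat) → Nat) zero (λ (ε : Nat) → λ (ξ : Nat) → succ ξ) (succ zero))) (succ zero)) (vcons (Eq Nat (succ zero) (succ zero)) zero (refl Nat (succ zero)) (vnil (Eq Nat (succ zero) (succ zero))))
  ~> refl (Vec (Eq Nat (succ zero) ((λ (u : Nat) → λ (ε : Nat) → succ ε) zero (elimNat (λ (ξ : Nat) → Nat) zero (λ (r : Nat) → λ (e : Nat) → succ e) zero))) (succ zero)) (vcons (Eq Nat (succ zero) (succ zero)) zero (refl Nat (succ zero)) (vnil (Eq Nat (succ zero) (succ zero))))
  ~> refl (Vec (Eq Nat (succ zero) ((λ (u : Nat) → succ u) (elimNat (λ (ε : Nat) → Nat) zero (λ (ξ : Nat) → λ (r : Nat) → succ r) zero))) (succ zero)) (vcons (Eq Nat (succ zero) (succ zero)) zero (refl Nat (succ zero)) (vnil (Eq Nat (succ zero) (succ zero))))
  ~> refl (Vec (Eq Nat (succ zero) (succ (elimNat (λ (u : Nat) → Nat) zero (λ (ε : Nat) → λ (ξ : Nat) → succ ξ) zero))) (succ zero)) (vcons (Eq Nat (succ zero) (succ zero)) zero (refl Nat (succ zero)) (vnil (Eq Nat (succ zero) (succ zero))))
  ~> refl (Vec (Eq Nat (succ zero) (succ zero)) (succ zero)) (vcons (Eq Nat (succ zero) (succ zero)) zero (refl Nat (succ zero)) (vnil (Eq Nat (succ zero) (succ zero))))
inferred type:
  Eq (Vec (Eq Nat (succ zero) (succ zero)) (succ zero)) (vcons (Eq Nat (succ zero) (succ zero)) zero (refl Nat (succ zero)) (vnil (Eq Nat (succ zero) (succ zero)))) (vcons (Eq Nat (succ zero) (succ zero)) zero (refl Nat (succ zero)) (vnil (Eq Nat (succ zero) (succ zero))))


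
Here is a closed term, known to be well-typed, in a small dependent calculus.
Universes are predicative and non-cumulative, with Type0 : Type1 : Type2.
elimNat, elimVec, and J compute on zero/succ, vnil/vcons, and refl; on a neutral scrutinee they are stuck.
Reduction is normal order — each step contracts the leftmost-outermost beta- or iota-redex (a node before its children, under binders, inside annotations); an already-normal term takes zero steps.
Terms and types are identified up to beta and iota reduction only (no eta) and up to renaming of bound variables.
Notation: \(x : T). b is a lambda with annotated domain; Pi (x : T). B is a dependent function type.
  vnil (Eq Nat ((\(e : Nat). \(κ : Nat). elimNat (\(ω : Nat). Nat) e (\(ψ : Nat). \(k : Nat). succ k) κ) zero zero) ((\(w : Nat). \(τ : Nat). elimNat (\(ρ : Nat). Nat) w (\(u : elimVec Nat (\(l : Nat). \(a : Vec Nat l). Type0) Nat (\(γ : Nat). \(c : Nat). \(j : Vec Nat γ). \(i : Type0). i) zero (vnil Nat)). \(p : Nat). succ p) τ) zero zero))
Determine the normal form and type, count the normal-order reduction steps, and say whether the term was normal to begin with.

reduced normal form:
  vnil (Eq Nat zero zero)
the term's type:
  Vec (Eq Nat zero zero) zero
reduction steps (normal order): 6
already normal: no
first redex: a beta-redex


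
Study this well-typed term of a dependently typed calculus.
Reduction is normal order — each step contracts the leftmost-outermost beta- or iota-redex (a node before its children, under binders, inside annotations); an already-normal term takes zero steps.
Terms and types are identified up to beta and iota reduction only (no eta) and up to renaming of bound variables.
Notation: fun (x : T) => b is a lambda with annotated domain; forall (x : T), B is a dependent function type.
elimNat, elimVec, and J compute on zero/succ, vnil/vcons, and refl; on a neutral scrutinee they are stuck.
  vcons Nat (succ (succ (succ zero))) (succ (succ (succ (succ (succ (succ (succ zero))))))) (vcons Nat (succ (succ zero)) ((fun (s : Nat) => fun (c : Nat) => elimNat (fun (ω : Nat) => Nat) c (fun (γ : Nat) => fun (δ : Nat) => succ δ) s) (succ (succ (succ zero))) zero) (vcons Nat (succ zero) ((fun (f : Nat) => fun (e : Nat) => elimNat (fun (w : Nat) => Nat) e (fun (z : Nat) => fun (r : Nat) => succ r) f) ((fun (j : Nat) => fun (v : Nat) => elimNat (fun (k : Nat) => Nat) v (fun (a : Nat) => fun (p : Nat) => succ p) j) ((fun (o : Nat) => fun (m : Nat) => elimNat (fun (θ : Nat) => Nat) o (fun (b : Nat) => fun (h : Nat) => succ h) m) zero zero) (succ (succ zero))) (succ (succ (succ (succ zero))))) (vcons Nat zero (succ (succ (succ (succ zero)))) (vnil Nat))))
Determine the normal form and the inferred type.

normal form:
  vcons Nat (succ (succ (succ zero))) (succ (succ (succ (succ (succ (succ (succ zero))))))) (vcons Nat (succ (succ zero)) (succ (succ (succ zero))) (vcons Nat (succ zero) (succ (succ (succ (succ (succ (succ zero)))))) (vcons Nat zero (succ (succ (succ (succ zero)))) (vnil Nat))))
the term's type:
  Vec Nat (succ (succ (succ (succ zero))))
observation: contracting a beta-redex first, the term normalizes in 27 steps.


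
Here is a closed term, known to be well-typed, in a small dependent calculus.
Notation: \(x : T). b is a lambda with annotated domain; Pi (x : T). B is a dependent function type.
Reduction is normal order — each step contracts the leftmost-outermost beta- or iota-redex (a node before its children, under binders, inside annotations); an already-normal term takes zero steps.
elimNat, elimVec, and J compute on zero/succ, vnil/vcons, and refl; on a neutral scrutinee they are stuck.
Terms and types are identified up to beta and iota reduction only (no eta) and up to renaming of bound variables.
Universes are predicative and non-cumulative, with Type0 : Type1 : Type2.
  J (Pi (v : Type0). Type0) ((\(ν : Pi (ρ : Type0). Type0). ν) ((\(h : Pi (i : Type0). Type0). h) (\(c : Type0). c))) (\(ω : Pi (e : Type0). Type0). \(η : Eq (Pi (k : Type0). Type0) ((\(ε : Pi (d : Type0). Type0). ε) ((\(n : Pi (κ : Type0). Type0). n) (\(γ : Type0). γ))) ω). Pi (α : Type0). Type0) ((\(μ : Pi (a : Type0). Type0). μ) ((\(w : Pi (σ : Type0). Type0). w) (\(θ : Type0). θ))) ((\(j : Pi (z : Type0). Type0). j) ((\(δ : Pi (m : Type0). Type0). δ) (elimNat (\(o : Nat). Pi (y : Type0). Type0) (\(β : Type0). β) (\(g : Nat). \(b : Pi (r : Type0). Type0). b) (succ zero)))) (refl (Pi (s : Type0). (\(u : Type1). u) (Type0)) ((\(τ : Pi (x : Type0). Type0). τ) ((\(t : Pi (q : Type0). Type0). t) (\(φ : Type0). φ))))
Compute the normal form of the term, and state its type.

reduced normal form:
  \(v : Type0). v
the term's type:
  Pi (v : Type0). Type0
observation: contracting a J iota-redex first, the term normalizes in 3 steps.


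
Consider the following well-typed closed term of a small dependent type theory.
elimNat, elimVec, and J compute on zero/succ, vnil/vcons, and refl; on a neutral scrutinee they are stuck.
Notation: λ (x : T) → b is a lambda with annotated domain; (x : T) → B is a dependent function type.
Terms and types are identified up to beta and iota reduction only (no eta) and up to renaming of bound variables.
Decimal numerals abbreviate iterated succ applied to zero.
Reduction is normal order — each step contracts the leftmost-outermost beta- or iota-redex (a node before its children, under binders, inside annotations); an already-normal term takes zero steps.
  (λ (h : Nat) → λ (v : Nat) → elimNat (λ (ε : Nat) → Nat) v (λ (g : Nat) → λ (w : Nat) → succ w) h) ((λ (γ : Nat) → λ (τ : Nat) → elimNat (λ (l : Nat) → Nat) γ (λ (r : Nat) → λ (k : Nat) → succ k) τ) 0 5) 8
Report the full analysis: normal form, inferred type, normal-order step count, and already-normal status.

resulting normal form:
  13
the term's type:
  Nat
steps to reach normal form (normal order): 36
term was already normal: no
first contracted redex: a beta-redex


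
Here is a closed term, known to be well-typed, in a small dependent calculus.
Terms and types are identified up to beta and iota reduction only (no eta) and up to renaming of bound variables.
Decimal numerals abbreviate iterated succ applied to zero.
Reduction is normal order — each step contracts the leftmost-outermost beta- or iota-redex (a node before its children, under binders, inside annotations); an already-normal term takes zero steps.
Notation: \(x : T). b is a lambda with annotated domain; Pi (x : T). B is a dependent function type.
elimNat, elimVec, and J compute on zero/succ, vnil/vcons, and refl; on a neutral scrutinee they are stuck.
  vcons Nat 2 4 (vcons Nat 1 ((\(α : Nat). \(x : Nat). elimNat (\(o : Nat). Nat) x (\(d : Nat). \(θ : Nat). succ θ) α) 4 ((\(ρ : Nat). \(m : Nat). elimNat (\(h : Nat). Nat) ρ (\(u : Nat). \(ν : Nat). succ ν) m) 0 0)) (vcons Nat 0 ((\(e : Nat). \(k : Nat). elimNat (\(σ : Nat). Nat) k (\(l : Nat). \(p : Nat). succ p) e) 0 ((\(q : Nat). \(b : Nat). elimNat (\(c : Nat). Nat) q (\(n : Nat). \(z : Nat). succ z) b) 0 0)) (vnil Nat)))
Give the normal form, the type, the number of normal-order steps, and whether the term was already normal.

reduced normal form:
  vcons Nat 2 4 (vcons Nat 1 4 (vcons Nat 0 0 (vnil Nat)))
type:
  Vec Nat 3
steps to reach normal form (normal order): 24
started in normal form: no
first contracted redex: a beta-redex


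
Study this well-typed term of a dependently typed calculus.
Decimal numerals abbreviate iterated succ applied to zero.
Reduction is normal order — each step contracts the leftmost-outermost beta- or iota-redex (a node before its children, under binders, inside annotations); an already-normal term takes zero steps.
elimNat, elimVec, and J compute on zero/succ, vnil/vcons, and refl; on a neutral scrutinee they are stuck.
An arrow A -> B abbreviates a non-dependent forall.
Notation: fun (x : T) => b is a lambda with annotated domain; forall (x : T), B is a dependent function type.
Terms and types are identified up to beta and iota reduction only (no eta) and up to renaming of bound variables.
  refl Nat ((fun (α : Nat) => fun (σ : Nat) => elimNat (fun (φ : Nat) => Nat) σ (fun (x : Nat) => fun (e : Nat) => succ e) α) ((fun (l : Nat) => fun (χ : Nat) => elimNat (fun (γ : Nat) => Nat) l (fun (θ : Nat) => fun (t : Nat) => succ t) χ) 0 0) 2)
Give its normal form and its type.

reduced normal form:
  refl Nat 2
type:
  Eq Nat 2 2


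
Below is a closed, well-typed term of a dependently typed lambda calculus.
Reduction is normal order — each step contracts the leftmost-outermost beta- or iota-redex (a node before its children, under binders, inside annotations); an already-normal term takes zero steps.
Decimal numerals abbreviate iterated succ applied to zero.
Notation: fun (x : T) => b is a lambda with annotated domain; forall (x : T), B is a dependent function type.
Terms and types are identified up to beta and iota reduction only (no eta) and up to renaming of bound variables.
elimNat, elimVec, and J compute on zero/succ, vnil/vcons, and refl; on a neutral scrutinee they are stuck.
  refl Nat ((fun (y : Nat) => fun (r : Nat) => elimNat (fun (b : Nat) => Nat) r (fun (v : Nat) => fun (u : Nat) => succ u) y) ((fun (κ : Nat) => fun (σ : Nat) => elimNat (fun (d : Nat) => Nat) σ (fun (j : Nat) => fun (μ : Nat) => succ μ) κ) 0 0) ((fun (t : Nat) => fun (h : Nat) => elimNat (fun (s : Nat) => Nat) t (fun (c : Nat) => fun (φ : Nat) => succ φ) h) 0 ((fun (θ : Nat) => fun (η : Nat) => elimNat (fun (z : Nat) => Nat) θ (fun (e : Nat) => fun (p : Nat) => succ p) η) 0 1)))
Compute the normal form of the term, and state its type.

normal form:
  refl Nat 1
inferred type:
  Eq Nat 1 1
observation: the term reaches its normal form after 18 normal-order steps.


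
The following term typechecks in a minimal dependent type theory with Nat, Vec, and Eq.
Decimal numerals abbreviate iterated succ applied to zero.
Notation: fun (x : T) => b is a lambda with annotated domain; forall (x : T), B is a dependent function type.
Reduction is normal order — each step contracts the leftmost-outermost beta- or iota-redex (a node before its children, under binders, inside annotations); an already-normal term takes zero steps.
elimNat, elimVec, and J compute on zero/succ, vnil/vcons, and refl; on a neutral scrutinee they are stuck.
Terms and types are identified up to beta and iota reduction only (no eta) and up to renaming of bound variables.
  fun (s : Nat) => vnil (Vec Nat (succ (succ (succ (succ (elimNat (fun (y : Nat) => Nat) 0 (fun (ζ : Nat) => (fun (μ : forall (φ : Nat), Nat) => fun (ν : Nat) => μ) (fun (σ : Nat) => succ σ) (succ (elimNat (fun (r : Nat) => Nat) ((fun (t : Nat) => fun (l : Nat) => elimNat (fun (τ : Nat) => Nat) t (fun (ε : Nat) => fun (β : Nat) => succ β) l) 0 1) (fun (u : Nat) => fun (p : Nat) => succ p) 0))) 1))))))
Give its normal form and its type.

reduced normal form:
  fun (s : Nat) => vnil (Vec Nat 5)
type:
  forall (s : Nat), Vec (Vec Nat 5) 0


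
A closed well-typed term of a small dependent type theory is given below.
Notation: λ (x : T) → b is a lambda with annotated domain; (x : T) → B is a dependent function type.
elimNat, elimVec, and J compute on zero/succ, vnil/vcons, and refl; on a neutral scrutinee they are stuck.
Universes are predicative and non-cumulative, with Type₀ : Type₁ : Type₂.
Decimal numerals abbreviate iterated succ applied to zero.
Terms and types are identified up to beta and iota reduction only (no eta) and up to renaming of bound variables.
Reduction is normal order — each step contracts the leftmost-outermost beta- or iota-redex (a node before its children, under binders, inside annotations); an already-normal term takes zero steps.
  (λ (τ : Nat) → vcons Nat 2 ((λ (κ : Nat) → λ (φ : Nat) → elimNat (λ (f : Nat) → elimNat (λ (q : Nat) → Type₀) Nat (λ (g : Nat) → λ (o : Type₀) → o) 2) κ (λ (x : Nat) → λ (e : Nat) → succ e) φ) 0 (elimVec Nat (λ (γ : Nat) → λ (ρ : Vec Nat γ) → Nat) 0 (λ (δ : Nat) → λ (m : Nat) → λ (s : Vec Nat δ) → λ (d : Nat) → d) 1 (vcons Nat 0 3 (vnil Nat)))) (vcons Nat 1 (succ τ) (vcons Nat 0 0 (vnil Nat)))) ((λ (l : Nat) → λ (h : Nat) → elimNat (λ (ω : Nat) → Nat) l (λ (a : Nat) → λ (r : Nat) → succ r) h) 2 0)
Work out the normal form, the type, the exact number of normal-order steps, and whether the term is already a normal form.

normal form:
  vcons Nat 2 0 (vcons Nat 1 3 (vcons Nat 0 0 (vnil Nat)))
inferred type:
  Vec Nat 3
reduction steps (normal order): 20
term was already normal: no
first redex: a beta-redex


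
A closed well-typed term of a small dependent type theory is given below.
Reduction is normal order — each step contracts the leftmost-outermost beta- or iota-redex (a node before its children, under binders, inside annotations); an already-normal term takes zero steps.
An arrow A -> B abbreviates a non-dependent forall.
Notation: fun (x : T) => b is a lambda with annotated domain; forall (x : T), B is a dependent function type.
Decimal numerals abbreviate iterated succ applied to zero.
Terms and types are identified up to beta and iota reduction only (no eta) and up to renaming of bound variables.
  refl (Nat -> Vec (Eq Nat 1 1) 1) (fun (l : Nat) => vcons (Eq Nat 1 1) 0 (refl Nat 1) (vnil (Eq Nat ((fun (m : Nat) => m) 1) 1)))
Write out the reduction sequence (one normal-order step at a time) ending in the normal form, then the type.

normal-order reduction sequence:
  refl (Nat -> Vec (Eq Nat 1 1) 1) (fun (l : Nat) => vcons (Eq Nat 1 1) 0 (refl Nat 1) (vnil (Eq Nat ((fun (m : Nat) => m) 1) 1)))
  ~> refl (Nat -> Vec (Eq Nat 1 1) 1) (fun (l : Nat) => vcons (Eq Nat 1 1) 0 (refl Nat 1) (vnil (Eq Nat 1 1)))
type:
  Eq (Nat -> Vec (Eq Nat 1 1) 1) (fun (l : Nat) => vcons (Eq Nat 1 1) 0 (refl Nat 1) (vnil (Eq Nat 1 1))) (fun (m : Nat) => vcons (Eq Nat 1 1) 0 (refl Nat 1) (vnil (Eq Nat 1 1)))


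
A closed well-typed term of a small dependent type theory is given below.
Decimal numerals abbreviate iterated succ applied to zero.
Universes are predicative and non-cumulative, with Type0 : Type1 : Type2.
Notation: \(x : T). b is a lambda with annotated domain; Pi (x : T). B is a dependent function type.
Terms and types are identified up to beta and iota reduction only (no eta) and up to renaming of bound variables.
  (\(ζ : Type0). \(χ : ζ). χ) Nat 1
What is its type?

inferred type:
  Nat


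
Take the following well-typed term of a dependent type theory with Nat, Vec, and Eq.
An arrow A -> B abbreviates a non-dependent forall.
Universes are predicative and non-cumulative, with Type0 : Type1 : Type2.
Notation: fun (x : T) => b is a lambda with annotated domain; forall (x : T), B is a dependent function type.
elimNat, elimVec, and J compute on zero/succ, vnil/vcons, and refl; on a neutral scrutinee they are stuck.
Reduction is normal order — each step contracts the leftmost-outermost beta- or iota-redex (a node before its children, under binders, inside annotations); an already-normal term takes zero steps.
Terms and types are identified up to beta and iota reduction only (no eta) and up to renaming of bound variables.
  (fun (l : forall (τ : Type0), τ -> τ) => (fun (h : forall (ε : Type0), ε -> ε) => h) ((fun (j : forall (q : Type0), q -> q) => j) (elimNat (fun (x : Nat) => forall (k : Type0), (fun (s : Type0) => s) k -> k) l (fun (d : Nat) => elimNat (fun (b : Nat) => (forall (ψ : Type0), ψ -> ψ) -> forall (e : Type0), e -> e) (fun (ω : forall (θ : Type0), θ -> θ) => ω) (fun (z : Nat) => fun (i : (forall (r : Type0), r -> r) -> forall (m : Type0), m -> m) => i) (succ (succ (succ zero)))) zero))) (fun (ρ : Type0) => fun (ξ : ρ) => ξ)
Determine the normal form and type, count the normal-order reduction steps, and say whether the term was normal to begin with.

reduced normal form:
  fun (l : Type0) => fun (τ : l) => τ
type:
  forall (l : Type0), l -> l
normal-order step count: 4
started in normal form: no
first contracted redex: a beta-redex


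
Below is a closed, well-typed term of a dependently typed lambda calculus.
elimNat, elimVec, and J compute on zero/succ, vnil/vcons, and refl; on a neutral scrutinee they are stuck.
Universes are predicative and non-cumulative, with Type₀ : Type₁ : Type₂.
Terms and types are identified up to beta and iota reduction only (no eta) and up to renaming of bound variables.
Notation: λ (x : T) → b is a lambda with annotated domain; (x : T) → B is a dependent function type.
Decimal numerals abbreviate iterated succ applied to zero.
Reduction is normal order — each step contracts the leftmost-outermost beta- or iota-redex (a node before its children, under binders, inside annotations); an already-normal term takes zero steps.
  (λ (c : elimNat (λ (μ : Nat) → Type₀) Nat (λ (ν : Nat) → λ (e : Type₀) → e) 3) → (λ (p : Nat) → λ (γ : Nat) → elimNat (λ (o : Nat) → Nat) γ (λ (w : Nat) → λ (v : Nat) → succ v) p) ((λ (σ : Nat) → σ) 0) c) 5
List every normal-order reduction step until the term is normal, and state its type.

reduction (normal order):
  (λ (c : elimNat (λ (μ : Nat) → Type₀) Nat (λ (ν : Nat) → λ (e : Type₀) → e) 3) → (λ (p : Nat) → λ (γ : Nat) → elimNat (λ (o : Nat) → Nat) γ (λ (w : Nat) → λ (v : Nat) → succ v) p) ((λ (σ : Nat) → σ) 0) c) 5
  ~> (λ (c : Nat) → λ (μ : Nat) → elimNat (λ (ν : Nat) → Nat) μ (λ (e : Nat) → λ (p : Nat) → succ p) c) ((λ (γ : Nat) → γ) 0) 5
  ~> (λ (c : Nat) → elimNat (λ (μ : Nat) → Nat) c (λ (ν : Nat) → λ (e : Nat) → succ e) ((λ (p : Nat) → p) 0)) 5
  ~> elimNat (λ (c : Nat) → Nat) 5 (λ (μ : Nat) → λ (ν : Nat) → succ ν) ((λ (e : Nat) → e) 0)
  ~> elimNat (λ (c : Nat) → Nat) 5 (λ (μ : Nat) → λ (ν : Nat) → succ ν) 0
  ~> 5
the term's type:
  Nat
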